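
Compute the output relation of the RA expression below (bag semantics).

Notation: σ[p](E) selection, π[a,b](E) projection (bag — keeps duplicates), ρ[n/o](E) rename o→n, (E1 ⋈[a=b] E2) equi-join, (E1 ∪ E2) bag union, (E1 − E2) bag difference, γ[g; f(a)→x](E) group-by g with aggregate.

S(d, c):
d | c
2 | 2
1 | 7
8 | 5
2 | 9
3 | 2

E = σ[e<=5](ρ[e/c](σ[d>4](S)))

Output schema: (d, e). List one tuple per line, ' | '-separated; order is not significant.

Per-node cardinality:
  S → 5
  σ[d>4](S) → 1
  ρ[e/c](σ[d>4](S)) → 1
  σ[e<=5](ρ[e/c](σ[d>4](S))) → 1

== RESULT ==
d | e
8 | 5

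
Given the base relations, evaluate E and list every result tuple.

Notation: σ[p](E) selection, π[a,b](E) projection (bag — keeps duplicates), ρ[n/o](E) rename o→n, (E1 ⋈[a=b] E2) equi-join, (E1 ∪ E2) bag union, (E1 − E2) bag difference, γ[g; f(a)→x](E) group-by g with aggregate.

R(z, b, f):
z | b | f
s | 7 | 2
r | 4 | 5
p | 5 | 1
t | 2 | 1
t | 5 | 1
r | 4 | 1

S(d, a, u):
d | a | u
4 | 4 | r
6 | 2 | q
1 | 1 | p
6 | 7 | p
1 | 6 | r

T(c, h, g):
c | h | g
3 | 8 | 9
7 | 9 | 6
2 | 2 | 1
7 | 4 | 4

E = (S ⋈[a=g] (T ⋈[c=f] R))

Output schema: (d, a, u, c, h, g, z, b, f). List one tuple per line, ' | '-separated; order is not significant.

Per-node cardinality:
  S → 5
  T → 4
  R → 6
  (T ⋈[c=f] R) → 1
  (S ⋈[a=g] (T ⋈[c=f] R)) → 1

== RESULT ==
d | a | u | c | h | g | z | b | f
1 | 1 | p | 2 | 2 | 1 | s | 7 | 2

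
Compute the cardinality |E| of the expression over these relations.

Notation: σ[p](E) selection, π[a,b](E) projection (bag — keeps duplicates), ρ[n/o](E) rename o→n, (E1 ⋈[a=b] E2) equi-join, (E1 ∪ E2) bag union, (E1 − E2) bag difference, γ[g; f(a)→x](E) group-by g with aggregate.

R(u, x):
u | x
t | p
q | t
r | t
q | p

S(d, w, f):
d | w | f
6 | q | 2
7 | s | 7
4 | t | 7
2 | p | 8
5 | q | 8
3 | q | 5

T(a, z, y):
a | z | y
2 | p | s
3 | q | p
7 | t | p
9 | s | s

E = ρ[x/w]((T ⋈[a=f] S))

Subexpression sizes:
  T → 4
  S → 6
  (T ⋈[a=f] S) → 3
  ρ[x/w]((T ⋈[a=f] S)) → 3

|E| = 3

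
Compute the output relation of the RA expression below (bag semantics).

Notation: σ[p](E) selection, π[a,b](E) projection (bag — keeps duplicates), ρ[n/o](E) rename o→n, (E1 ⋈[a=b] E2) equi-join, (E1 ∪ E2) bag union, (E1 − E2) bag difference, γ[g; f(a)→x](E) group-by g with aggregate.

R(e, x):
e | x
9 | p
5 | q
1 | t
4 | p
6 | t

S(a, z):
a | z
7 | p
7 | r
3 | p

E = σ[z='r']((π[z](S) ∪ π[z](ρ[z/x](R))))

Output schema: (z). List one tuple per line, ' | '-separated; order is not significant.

Per-node cardinality:
  S → 3
  π[z](S) → 3
  R → 5
  ρ[z/x](R) → 5
  π[z](ρ[z/x](R)) → 5
  (π[z](S) ∪ π[z](ρ[z/x](R))) → 8
  σ[z='r']((π[z](S) ∪ π[z](ρ[z/x](R)))) → 1

== RESULT ==
z
r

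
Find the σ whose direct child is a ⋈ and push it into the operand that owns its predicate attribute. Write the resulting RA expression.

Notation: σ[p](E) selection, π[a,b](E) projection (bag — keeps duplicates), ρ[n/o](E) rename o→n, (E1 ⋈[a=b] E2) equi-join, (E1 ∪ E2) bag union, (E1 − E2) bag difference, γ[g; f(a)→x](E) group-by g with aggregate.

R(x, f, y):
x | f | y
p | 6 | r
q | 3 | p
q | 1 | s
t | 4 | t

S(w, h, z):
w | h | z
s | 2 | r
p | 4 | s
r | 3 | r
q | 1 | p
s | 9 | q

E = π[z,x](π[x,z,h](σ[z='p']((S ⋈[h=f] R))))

σ filters on z, owned by the left side.
E' = π[z,x](π[x,z,h]((σ[z='p'](S) ⋈[h=f] R)))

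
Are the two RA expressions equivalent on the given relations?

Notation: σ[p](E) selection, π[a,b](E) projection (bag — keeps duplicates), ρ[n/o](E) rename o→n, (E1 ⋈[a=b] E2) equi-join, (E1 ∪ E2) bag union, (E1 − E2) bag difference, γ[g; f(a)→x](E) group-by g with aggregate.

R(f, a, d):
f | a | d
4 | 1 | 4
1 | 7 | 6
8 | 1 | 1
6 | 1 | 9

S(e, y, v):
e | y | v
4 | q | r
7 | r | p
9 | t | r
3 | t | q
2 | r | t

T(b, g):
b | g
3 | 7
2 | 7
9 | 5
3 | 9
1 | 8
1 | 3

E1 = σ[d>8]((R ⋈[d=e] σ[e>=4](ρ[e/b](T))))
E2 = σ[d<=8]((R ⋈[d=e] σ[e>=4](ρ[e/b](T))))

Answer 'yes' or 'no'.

E1 row counts bottom-up:
  R → 4
  T → 6
  ρ[e/b](T) → 6
  σ[e>=4](ρ[e/b](T)) → 1
  (R ⋈[d=e] σ[e>=4](ρ[e/b](T))) → 1
  σ[d>8]((R ⋈[d=e] σ[e>=4](ρ[e/b](T)))) → 1
E2 row counts bottom-up:
  R → 4
  T → 6
  ρ[e/b](T) → 6
  σ[e>=4](ρ[e/b](T)) → 1
  (R ⋈[d=e] σ[e>=4](ρ[e/b](T))) → 1
  σ[d<=8]((R ⋈[d=e] σ[e>=4](ρ[e/b](T)))) → 0

E1 result:
f | a | d | e | g
6 | 1 | 9 | 9 | 5
E2 result:
f | a | d | e | g
(0 rows)
Witness: (6, 1, 9, 9, 5) appears 1× in E1 but 0× in E2.

no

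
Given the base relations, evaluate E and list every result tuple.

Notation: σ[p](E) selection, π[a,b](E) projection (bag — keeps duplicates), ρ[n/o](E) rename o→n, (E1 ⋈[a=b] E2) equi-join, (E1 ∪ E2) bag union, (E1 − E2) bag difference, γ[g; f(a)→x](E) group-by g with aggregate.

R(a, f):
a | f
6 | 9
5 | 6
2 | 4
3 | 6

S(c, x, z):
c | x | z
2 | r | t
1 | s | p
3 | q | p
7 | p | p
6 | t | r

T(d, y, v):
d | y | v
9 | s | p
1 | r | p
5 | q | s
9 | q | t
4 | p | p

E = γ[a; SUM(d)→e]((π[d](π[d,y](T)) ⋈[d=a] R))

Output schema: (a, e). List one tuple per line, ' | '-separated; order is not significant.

Subexpression sizes:
  T → 5
  π[d,y](T) → 5
  π[d](π[d,y](T)) → 5
  R → 4
  (π[d](π[d,y](T)) ⋈[d=a] R) → 1
  γ[a; SUM(d)→e]((π[d](π[d,y](T)) ⋈[d=a] R)) → 1

== RESULT ==
a | e
5 | 5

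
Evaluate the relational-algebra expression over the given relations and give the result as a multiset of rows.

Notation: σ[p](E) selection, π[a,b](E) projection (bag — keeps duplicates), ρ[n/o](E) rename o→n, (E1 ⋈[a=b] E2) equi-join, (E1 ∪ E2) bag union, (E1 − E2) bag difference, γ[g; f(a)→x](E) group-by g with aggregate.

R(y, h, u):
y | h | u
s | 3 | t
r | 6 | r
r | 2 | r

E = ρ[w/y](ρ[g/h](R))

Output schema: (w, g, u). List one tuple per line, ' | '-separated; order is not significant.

Stepwise |·|:
  R → 3
  ρ[g/h](R) → 3
  ρ[w/y](ρ[g/h](R)) → 3

== RESULT ==
w | g | u
r | 2 | r
r | 6 | r
s | 3 | t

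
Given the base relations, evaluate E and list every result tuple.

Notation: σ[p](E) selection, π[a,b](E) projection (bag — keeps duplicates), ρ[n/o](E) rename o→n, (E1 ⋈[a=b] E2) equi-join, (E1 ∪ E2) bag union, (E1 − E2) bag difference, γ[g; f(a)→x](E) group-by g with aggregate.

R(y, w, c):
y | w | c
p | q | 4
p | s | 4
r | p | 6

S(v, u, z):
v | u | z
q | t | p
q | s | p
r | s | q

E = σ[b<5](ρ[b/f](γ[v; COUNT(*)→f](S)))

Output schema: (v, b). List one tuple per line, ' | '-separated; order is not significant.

Per-node cardinality:
  S → 3
  γ[v; COUNT(*)→f](S) → 2
  ρ[b/f](γ[v; COUNT(*)→f](S)) → 2
  σ[b<5](ρ[b/f](γ[v; COUNT(*)→f](S))) → 2

== RESULT ==
v | b
q | 2
r | 1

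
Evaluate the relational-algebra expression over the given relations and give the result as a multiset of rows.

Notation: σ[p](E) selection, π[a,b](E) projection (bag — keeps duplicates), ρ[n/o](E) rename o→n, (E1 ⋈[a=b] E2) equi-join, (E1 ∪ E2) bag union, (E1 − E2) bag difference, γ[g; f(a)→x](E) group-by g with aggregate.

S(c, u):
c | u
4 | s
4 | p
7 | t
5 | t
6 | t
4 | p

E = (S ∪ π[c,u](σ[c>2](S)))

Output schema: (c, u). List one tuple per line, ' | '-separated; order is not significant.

Row counts bottom-up:
  S → 6
  S → 6
  σ[c>2](S) → 6
  π[c,u](σ[c>2](S)) → 6
  (S ∪ π[c,u](σ[c>2](S))) → 12

== RESULT ==
c | u
4 | p
4 | p
4 | p
4 | p
4 | s
4 | s
5 | t
5 | t
6 | t
6 | t
7 | t
7 | t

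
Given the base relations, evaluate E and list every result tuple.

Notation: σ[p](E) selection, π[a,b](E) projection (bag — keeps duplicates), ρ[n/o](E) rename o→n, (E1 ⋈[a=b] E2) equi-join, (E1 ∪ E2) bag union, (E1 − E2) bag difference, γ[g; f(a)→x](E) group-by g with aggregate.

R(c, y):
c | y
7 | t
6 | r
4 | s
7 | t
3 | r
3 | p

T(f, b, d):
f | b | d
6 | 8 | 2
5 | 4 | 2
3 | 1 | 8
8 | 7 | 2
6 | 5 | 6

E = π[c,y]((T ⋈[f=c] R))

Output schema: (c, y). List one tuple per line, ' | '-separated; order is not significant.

Row counts bottom-up:
  T → 5
  R → 6
  (T ⋈[f=c] R) → 4
  π[c,y]((T ⋈[f=c] R)) → 4

== RESULT ==
c | y
3 | p
3 | r
6 | r
6 | r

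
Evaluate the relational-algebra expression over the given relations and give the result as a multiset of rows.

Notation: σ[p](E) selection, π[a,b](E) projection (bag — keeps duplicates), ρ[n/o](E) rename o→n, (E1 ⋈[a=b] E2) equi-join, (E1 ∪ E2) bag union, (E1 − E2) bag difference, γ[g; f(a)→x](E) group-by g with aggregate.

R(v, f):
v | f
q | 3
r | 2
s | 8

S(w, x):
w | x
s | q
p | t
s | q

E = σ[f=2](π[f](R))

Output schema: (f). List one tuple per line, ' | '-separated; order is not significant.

Subexpression sizes:
  R → 3
  π[f](R) → 3
  σ[f=2](π[f](R)) → 1

== RESULT ==
f
2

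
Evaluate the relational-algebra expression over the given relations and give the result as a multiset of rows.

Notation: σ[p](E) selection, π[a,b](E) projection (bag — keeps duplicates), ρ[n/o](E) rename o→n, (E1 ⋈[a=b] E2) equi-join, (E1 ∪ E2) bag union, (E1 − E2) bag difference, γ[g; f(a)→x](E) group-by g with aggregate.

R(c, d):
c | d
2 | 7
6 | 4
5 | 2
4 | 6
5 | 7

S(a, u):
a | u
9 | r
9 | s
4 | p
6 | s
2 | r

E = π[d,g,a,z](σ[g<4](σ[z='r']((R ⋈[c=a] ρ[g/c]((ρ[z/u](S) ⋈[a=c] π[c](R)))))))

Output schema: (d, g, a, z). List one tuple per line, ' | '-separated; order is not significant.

Subexpression sizes:
  R → 5
  S → 5
  ρ[z/u](S) → 5
  R → 5
  π[c](R) → 5
  (ρ[z/u](S) ⋈[a=c] π[c](R)) → 3
  ρ[g/c]((ρ[z/u](S) ⋈[a=c] π[c](R))) → 3
  (R ⋈[c=a] ρ[g/c]((ρ[z/u](S) ⋈[a=c] π[c](R)))) → 3
  σ[z='r']((R ⋈[c=a] ρ[g/c]((ρ[z/u](S) ⋈[a=c] π[c](R))))) → 1
  σ[g<4](σ[z='r']((R ⋈[c=a] ρ[g/c]((ρ[z/u](S) ⋈[a=c] π[c](R)))))) → 1
  π[d,g,a,z](σ[g<4](σ[z='r']((R ⋈[c=a] ρ[g/c]((ρ[z/u](S) ⋈[a=c] π[c](R))))))) → 1

== RESULT ==
d | g | a | z
7 | 2 | 2 | r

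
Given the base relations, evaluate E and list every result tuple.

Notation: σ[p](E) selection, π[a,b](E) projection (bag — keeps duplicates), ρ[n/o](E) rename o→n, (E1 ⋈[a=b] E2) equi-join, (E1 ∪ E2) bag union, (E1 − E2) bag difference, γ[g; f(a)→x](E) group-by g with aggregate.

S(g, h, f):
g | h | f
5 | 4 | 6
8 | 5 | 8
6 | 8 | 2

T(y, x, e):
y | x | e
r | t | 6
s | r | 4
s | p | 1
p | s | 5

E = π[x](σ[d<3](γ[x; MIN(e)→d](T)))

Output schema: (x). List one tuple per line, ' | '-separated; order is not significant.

Per-node cardinality:
  T → 4
  γ[x; MIN(e)→d](T) → 4
  σ[d<3](γ[x; MIN(e)→d](T)) → 1
  π[x](σ[d<3](γ[x; MIN(e)→d](T))) → 1

== RESULT ==
x
p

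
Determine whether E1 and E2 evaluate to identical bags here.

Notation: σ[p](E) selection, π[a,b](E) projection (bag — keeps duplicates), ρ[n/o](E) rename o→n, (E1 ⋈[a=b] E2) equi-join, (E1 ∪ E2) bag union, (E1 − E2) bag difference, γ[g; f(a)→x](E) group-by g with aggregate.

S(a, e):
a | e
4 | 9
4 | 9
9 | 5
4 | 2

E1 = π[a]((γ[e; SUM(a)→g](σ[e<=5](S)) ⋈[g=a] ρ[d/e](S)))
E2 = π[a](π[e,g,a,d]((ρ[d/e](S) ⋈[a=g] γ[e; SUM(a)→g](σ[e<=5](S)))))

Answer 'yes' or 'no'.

E1 per-node cardinality:
  S → 4
  σ[e<=5](S) → 2
  γ[e; SUM(a)→g](σ[e<=5](S)) → 2
  S → 4
  ρ[d/e](S) → 4
  (γ[e; SUM(a)→g](σ[e<=5](S)) ⋈[g=a] ρ[d/e](S)) → 4
  π[a]((γ[e; SUM(a)→g](σ[e<=5](S)) ⋈[g=a] ρ[d/e](S))) → 4
E2 per-node cardinality:
  S → 4
  ρ[d/e](S) → 4
  S → 4
  σ[e<=5](S) → 2
  γ[e; SUM(a)→g](σ[e<=5](S)) → 2
  (ρ[d/e](S) ⋈[a=g] γ[e; SUM(a)→g](σ[e<=5](S))) → 4
  π[e,g,a,d]((ρ[d/e](S) ⋈[a=g] γ[e; SUM(a)→g](σ[e<=5](S)))) → 4
  π[a](π[e,g,a,d]((ρ[d/e](S) ⋈[a=g] γ[e; SUM(a)→g](σ[e<=5](S))))) → 4

E1 and E2 produce the same multiset:
a
4
4
4
9

yes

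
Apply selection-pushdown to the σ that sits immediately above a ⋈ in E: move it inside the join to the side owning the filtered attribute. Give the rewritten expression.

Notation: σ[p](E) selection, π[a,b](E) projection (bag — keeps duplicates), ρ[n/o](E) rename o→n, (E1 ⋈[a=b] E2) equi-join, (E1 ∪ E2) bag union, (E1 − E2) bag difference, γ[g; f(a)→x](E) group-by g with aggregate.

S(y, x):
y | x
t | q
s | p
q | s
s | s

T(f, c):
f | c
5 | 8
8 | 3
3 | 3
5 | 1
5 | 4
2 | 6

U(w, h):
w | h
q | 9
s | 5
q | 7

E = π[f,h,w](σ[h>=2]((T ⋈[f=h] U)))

σ filters on h, owned by the right side.
E' = π[f,h,w]((T ⋈[f=h] σ[h>=2](U)))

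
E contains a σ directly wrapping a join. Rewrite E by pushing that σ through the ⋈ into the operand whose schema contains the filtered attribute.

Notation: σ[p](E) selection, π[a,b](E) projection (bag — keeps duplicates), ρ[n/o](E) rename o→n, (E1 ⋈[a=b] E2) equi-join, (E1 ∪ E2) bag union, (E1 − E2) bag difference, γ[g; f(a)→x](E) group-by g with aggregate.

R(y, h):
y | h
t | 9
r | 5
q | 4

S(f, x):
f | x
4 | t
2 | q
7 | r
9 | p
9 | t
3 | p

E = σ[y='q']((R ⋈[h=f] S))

σ filters on y, owned by the left side.
E' = (σ[y='q'](R) ⋈[h=f] S)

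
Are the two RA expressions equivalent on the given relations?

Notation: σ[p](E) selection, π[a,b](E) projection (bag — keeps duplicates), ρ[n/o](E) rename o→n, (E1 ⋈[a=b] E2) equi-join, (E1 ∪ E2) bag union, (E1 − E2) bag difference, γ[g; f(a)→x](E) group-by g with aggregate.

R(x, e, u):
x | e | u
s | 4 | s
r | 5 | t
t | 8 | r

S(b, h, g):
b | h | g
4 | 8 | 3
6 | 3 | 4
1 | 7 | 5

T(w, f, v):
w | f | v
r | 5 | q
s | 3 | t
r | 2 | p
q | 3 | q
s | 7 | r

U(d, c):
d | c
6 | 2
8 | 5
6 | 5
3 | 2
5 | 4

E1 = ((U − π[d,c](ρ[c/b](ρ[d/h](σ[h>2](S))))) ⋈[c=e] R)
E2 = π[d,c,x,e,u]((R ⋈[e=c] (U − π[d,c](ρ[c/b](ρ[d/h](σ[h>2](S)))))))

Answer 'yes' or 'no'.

E1 stepwise |·|:
  U → 5
  S → 3
  σ[h>2](S) → 3
  ρ[d/h](σ[h>2](S)) → 3
  ρ[c/b](ρ[d/h](σ[h>2](S))) → 3
  π[d,c](ρ[c/b](ρ[d/h](σ[h>2](S)))) → 3
  (U − π[d,c](ρ[c/b](ρ[d/h](σ[h>2](S))))) → 5
  R → 3
  ((U − π[d,c](ρ[c/b](ρ[d/h](σ[h>2](S))))) ⋈[c=e] R) → 3
E2 stepwise |·|:
  R → 3
  U → 5
  S → 3
  σ[h>2](S) → 3
  ρ[d/h](σ[h>2](S)) → 3
  ρ[c/b](ρ[d/h](σ[h>2](S))) → 3
  π[d,c](ρ[c/b](ρ[d/h](σ[h>2](S)))) → 3
  (U − π[d,c](ρ[c/b](ρ[d/h](σ[h>2](S))))) → 5
  (R ⋈[e=c] (U − π[d,c](ρ[c/b](ρ[d/h](σ[h>2](S)))))) → 3
  π[d,c,x,e,u]((R ⋈[e=c] (U − π[d,c](ρ[c/b](ρ[d/h](σ[h>2](S))))))) → 3

E1 and E2 produce the same multiset:
d | c | x | e | u
5 | 4 | s | 4 | s
6 | 5 | r | 5 | t
8 | 5 | r | 5 | t

yes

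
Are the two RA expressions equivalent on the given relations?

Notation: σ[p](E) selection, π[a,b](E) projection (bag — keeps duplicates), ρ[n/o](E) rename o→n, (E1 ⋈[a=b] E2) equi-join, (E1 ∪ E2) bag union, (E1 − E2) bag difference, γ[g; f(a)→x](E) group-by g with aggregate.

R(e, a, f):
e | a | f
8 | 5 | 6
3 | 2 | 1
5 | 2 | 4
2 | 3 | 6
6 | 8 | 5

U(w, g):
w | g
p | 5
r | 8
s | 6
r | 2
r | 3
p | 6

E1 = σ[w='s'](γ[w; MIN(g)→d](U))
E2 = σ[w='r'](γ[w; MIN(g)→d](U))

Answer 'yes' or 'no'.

E1 subexpression sizes:
  U → 6
  γ[w; MIN(g)→d](U) → 3
  σ[w='s'](γ[w; MIN(g)→d](U)) → 1
E2 subexpression sizes:
  U → 6
  γ[w; MIN(g)→d](U) → 3
  σ[w='r'](γ[w; MIN(g)→d](U)) → 1

E1 result:
w | d
s | 6
E2 result:
w | d
r | 2
Witness: ('r', 2) appears 0× in E1 but 1× in E2.

no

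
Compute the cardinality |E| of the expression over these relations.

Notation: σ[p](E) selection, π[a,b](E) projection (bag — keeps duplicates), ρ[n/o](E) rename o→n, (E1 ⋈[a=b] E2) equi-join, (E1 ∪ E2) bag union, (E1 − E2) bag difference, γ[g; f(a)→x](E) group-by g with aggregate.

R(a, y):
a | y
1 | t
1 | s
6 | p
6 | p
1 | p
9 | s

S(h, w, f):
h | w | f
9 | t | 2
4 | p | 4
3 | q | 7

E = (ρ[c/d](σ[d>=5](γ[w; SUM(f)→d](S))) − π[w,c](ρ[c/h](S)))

Row counts bottom-up:
  S → 3
  γ[w; SUM(f)→d](S) → 3
  σ[d>=5](γ[w; SUM(f)→d](S)) → 1
  ρ[c/d](σ[d>=5](γ[w; SUM(f)→d](S))) → 1
  S → 3
  ρ[c/h](S) → 3
  π[w,c](ρ[c/h](S)) → 3
  (ρ[c/d](σ[d>=5](γ[w; SUM(f)→d](S))) − π[w,c](ρ[c/h](S))) → 1

|E| = 1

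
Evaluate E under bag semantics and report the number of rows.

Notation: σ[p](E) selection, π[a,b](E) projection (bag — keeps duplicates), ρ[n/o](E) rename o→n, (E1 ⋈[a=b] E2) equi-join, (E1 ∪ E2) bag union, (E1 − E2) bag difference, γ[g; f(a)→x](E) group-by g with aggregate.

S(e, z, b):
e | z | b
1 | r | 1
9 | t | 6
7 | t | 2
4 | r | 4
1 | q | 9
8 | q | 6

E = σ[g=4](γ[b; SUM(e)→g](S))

Subexpression sizes:
  S → 6
  γ[b; SUM(e)→g](S) → 5
  σ[g=4](γ[b; SUM(e)→g](S)) → 1

|E| = 1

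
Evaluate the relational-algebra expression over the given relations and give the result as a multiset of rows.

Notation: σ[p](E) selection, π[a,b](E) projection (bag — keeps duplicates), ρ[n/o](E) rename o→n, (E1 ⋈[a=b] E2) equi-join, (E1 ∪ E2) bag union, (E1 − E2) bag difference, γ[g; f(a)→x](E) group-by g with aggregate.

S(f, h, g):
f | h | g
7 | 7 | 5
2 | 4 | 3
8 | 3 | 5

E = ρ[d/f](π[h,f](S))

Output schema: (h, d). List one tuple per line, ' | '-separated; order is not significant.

Per-node cardinality:
  S → 3
  π[h,f](S) → 3
  ρ[d/f](π[h,f](S)) → 3

== RESULT ==
h | d
3 | 8
4 | 2
7 | 7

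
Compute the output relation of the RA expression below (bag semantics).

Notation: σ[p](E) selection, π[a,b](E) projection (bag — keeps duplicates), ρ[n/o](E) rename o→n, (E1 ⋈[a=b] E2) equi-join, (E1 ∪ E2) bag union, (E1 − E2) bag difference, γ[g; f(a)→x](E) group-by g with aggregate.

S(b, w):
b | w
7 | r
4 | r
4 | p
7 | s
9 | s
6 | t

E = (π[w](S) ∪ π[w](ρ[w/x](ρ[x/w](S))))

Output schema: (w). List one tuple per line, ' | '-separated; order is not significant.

Per-node cardinality:
  S → 6
  π[w](S) → 6
  S → 6
  ρ[x/w](S) → 6
  ρ[w/x](ρ[x/w](S)) → 6
  π[w](ρ[w/x](ρ[x/w](S))) → 6
  (π[w](S) ∪ π[w](ρ[w/x](ρ[x/w](S)))) → 12

== RESULT ==
w
p
p
r
r
r
r
s
s
s
s
t
t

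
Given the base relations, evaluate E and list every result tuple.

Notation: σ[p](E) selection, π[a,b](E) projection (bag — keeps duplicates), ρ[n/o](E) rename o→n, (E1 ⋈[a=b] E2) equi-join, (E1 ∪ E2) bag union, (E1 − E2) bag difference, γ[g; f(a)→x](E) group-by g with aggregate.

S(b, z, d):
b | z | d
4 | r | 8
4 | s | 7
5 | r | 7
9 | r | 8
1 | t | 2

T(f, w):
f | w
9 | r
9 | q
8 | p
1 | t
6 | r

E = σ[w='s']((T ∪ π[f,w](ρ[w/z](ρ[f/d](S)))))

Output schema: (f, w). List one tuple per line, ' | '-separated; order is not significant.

Subexpression sizes:
  T → 5
  S → 5
  ρ[f/d](S) → 5
  ρ[w/z](ρ[f/d](S)) → 5
  π[f,w](ρ[w/z](ρ[f/d](S))) → 5
  (T ∪ π[f,w](ρ[w/z](ρ[f/d](S)))) → 10
  σ[w='s']((T ∪ π[f,w](ρ[w/z](ρ[f/d](S))))) → 1

== RESULT ==
f | w
7 | s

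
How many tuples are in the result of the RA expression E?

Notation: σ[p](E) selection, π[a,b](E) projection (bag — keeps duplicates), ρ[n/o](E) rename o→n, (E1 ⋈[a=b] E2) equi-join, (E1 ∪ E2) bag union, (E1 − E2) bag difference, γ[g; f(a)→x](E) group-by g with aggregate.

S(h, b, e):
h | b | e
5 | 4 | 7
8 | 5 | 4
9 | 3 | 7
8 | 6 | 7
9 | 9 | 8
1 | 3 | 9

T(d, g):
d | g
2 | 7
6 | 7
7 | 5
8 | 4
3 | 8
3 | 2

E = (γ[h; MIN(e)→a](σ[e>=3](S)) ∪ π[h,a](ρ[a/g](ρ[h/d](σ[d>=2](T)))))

Subexpression sizes:
  S → 6
  σ[e>=3](S) → 6
  γ[h; MIN(e)→a](σ[e>=3](S)) → 4
  T → 6
  σ[d>=2](T) → 6
  ρ[h/d](σ[d>=2](T)) → 6
  ρ[a/g](ρ[h/d](σ[d>=2](T))) → 6
  π[h,a](ρ[a/g](ρ[h/d](σ[d>=2](T)))) → 6
  (γ[h; MIN(e)→a](σ[e>=3](S)) ∪ π[h,a](ρ[a/g](ρ[h/d](σ[d>=2](T))))) → 10

|E| = 10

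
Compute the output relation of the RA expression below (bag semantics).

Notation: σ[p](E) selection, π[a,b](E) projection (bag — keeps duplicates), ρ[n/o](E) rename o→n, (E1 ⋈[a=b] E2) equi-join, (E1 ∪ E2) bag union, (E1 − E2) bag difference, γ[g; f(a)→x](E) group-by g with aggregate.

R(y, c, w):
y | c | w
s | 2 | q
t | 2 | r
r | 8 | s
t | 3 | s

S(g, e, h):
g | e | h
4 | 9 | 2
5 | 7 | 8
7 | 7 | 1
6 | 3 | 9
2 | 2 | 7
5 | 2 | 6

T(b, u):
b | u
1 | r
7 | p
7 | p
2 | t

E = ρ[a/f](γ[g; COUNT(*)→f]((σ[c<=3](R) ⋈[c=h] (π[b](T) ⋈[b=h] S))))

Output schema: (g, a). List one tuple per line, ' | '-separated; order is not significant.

Subexpression sizes:
  R → 4
  σ[c<=3](R) → 3
  T → 4
  π[b](T) → 4
  S → 6
  (π[b](T) ⋈[b=h] S) → 4
  (σ[c<=3](R) ⋈[c=h] (π[b](T) ⋈[b=h] S)) → 2
  γ[g; COUNT(*)→f]((σ[c<=3](R) ⋈[c=h] (π[b](T) ⋈[b=h] S))) → 1
  ρ[a/f](γ[g; COUNT(*)→f]((σ[c<=3](R) ⋈[c=h] (π[b](T) ⋈[b=h] S)))) → 1

== RESULT ==
g | a
4 | 2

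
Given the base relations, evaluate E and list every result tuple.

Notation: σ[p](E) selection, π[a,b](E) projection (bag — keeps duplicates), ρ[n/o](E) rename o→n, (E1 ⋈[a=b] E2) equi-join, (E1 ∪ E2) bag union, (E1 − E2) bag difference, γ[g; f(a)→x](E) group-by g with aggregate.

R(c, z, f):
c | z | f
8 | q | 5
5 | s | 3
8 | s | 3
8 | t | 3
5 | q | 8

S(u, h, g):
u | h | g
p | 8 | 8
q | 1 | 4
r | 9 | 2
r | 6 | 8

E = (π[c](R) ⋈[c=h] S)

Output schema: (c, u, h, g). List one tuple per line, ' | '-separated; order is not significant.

Row counts bottom-up:
  R → 5
  π[c](R) → 5
  S → 4
  (π[c](R) ⋈[c=h] S) → 3

== RESULT ==
c | u | h | g
8 | p | 8 | 8
8 | p | 8 | 8
8 | p | 8 | 8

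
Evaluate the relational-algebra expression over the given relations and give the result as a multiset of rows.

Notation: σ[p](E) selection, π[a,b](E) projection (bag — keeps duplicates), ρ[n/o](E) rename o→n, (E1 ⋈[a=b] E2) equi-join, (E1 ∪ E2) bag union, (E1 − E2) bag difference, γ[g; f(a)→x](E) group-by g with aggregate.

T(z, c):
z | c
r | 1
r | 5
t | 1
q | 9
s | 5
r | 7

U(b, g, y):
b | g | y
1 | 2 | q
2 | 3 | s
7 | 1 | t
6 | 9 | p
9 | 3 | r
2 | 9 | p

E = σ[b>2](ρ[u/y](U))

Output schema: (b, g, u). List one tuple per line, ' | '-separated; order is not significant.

Per-node cardinality:
  U → 6
  ρ[u/y](U) → 6
  σ[b>2](ρ[u/y](U)) → 3

== RESULT ==
b | g | u
6 | 9 | p
7 | 1 | t
9 | 3 | r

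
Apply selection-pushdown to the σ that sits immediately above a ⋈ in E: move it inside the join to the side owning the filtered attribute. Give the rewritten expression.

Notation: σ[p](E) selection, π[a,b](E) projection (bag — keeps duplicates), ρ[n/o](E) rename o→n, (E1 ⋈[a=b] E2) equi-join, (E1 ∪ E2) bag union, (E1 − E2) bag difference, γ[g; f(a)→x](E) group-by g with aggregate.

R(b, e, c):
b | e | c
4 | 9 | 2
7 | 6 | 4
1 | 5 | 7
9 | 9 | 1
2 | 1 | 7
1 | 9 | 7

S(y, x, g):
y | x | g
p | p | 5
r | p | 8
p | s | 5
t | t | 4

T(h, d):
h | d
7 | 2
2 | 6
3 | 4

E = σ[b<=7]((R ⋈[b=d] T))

σ filters on b, owned by the left side.
E' = (σ[b<=7](R) ⋈[b=d] T)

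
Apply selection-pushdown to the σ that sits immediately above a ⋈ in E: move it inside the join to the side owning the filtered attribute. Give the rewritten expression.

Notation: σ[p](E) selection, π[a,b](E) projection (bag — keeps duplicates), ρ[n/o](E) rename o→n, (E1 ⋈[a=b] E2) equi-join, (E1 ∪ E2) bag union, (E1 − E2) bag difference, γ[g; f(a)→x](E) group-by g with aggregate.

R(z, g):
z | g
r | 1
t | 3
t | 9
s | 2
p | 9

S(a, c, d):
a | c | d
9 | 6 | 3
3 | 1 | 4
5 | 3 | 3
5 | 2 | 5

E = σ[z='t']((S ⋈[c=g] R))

σ filters on z, owned by the right side.
E' = (S ⋈[c=g] σ[z='t'](R))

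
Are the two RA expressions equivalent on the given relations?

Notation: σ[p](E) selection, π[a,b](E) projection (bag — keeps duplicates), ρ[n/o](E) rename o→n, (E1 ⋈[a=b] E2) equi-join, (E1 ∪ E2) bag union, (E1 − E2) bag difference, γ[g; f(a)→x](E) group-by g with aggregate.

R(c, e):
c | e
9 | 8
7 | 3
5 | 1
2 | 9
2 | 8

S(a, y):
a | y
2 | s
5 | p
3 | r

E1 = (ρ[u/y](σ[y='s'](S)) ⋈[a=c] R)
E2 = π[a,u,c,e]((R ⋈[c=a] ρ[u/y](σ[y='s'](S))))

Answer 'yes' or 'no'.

E1 subexpression sizes:
  S → 3
  σ[y='s'](S) → 1
  ρ[u/y](σ[y='s'](S)) → 1
  R → 5
  (ρ[u/y](σ[y='s'](S)) ⋈[a=c] R) → 2
E2 subexpression sizes:
  R → 5
  S → 3
  σ[y='s'](S) → 1
  ρ[u/y](σ[y='s'](S)) → 1
  (R ⋈[c=a] ρ[u/y](σ[y='s'](S))) → 2
  π[a,u,c,e]((R ⋈[c=a] ρ[u/y](σ[y='s'](S)))) → 2

E1 and E2 produce the same multiset:
a | u | c | e
2 | s | 2 | 8
2 | s | 2 | 9

yes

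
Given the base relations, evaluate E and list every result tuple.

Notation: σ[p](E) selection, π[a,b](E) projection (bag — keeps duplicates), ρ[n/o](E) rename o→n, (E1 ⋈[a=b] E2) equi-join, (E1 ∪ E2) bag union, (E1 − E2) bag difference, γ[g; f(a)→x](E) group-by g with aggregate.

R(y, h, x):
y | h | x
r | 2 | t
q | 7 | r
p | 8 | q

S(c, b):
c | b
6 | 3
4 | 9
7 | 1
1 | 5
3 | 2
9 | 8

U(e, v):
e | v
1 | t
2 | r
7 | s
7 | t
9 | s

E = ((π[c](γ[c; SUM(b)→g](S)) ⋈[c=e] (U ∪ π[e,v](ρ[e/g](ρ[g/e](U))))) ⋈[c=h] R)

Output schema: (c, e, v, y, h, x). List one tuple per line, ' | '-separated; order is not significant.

Subexpression sizes:
  S → 6
  γ[c; SUM(b)→g](S) → 6
  π[c](γ[c; SUM(b)→g](S)) → 6
  U → 5
  U → 5
  ρ[g/e](U) → 5
  ρ[e/g](ρ[g/e](U)) → 5
  π[e,v](ρ[e/g](ρ[g/e](U))) → 5
  (U ∪ π[e,v](ρ[e/g](ρ[g/e](U)))) → 10
  (π[c](γ[c; SUM(b)→g](S)) ⋈[c=e] (U ∪ π[e,v](ρ[e/g](ρ[g/e](U))))) → 8
  R → 3
  ((π[c](γ[c; SUM(b)→g](S)) ⋈[c=e] (U ∪ π[e,v](ρ[e/g](ρ[g/e](U))))) ⋈[c=h] R) → 4

== RESULT ==
c | e | v | y | h | x
7 | 7 | s | q | 7 | r
7 | 7 | s | q | 7 | r
7 | 7 | t | q | 7 | r
7 | 7 | t | q | 7 | r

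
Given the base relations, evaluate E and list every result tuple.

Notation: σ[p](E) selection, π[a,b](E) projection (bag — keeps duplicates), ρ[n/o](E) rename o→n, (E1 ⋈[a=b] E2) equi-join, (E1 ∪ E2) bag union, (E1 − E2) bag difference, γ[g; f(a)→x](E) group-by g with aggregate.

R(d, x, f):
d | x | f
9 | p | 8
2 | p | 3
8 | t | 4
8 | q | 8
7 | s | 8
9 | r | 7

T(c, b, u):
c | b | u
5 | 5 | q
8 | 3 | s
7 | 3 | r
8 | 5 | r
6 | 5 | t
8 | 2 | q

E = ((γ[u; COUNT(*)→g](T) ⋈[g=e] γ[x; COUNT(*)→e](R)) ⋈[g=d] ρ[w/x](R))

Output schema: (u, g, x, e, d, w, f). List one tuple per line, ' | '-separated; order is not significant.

Stepwise |·|:
  T → 6
  γ[u; COUNT(*)→g](T) → 4
  R → 6
  γ[x; COUNT(*)→e](R) → 5
  (γ[u; COUNT(*)→g](T) ⋈[g=e] γ[x; COUNT(*)→e](R)) → 10
  R → 6
  ρ[w/x](R) → 6
  ((γ[u; COUNT(*)→g](T) ⋈[g=e] γ[x; COUNT(*)→e](R)) ⋈[g=d] ρ[w/x](R)) → 2

== RESULT ==
u | g | x | e | d | w | f
q | 2 | p | 2 | 2 | p | 3
r | 2 | p | 2 | 2 | p | 3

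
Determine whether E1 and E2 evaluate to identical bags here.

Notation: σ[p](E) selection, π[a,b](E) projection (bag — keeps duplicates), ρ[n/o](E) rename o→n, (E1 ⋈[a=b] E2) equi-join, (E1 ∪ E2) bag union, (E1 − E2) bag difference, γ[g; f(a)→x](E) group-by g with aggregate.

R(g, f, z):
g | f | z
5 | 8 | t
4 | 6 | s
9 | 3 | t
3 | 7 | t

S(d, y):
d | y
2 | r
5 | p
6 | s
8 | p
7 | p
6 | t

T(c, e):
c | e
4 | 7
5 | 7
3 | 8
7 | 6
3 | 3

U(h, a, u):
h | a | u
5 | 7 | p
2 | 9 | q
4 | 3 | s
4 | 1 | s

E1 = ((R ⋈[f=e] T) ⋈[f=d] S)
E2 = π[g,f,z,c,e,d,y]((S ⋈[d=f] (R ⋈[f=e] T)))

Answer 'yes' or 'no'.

E1 subexpression sizes:
  R → 4
  T → 5
  (R ⋈[f=e] T) → 5
  S → 6
  ((R ⋈[f=e] T) ⋈[f=d] S) → 5
E2 subexpression sizes:
  S → 6
  R → 4
  T → 5
  (R ⋈[f=e] T) → 5
  (S ⋈[d=f] (R ⋈[f=e] T)) → 5
  π[g,f,z,c,e,d,y]((S ⋈[d=f] (R ⋈[f=e] T))) → 5

E1 and E2 produce the same multiset:
g | f | z | c | e | d | y
3 | 7 | t | 4 | 7 | 7 | p
3 | 7 | t | 5 | 7 | 7 | p
4 | 6 | s | 7 | 6 | 6 | s
4 | 6 | s | 7 | 6 | 6 | t
5 | 8 | t | 3 | 8 | 8 | p

yes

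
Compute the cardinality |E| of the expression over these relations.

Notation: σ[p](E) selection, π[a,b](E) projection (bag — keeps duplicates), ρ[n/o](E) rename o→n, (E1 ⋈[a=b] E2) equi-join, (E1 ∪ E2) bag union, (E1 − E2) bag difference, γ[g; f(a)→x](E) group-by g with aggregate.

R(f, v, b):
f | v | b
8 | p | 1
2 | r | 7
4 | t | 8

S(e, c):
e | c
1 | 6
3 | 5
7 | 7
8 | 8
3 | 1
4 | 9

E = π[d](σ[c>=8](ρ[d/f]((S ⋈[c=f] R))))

Stepwise |·|:
  S → 6
  R → 3
  (S ⋈[c=f] R) → 1
  ρ[d/f]((S ⋈[c=f] R)) → 1
  σ[c>=8](ρ[d/f]((S ⋈[c=f] R))) → 1
  π[d](σ[c>=8](ρ[d/f]((S ⋈[c=f] R)))) → 1

|E| = 1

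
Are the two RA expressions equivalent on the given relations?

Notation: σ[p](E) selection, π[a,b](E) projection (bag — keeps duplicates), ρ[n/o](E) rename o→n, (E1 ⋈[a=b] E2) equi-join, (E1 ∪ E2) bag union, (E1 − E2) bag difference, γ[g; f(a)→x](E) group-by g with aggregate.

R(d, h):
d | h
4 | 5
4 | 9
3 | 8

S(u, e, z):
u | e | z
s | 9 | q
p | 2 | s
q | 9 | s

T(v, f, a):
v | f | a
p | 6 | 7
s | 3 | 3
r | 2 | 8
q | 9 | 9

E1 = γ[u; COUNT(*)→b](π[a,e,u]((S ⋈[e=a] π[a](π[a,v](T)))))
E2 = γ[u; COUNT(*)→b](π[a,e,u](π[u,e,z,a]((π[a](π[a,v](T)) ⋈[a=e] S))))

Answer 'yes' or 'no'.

E1 stepwise |·|:
  S → 3
  T → 4
  π[a,v](T) → 4
  π[a](π[a,v](T)) → 4
  (S ⋈[e=a] π[a](π[a,v](T))) → 2
  π[a,e,u]((S ⋈[e=a] π[a](π[a,v](T)))) → 2
  γ[u; COUNT(*)→b](π[a,e,u]((S ⋈[e=a] π[a](π[a,v](T))))) → 2
E2 stepwise |·|:
  T → 4
  π[a,v](T) → 4
  π[a](π[a,v](T)) → 4
  S → 3
  (π[a](π[a,v](T)) ⋈[a=e] S) → 2
  π[u,e,z,a]((π[a](π[a,v](T)) ⋈[a=e] S)) → 2
  π[a,e,u](π[u,e,z,a]((π[a](π[a,v](T)) ⋈[a=e] S))) → 2
  γ[u; COUNT(*)→b](π[a,e,u](π[u,e,z,a]((π[a](π[a,v](T)) ⋈[a=e] S)))) → 2

E1 and E2 produce the same multiset:
u | b
q | 1
s | 1

yes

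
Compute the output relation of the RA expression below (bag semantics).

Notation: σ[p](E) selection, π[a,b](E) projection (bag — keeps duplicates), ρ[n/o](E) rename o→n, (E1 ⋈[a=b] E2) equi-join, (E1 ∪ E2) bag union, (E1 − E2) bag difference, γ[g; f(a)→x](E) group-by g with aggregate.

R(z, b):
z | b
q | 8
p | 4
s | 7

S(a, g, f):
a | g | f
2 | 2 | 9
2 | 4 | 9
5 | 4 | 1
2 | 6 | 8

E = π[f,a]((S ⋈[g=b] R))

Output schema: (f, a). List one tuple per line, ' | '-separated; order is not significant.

Per-node cardinality:
  S → 4
  R → 3
  (S ⋈[g=b] R) → 2
  π[f,a]((S ⋈[g=b] R)) → 2

== RESULT ==
f | a
1 | 5
9 | 2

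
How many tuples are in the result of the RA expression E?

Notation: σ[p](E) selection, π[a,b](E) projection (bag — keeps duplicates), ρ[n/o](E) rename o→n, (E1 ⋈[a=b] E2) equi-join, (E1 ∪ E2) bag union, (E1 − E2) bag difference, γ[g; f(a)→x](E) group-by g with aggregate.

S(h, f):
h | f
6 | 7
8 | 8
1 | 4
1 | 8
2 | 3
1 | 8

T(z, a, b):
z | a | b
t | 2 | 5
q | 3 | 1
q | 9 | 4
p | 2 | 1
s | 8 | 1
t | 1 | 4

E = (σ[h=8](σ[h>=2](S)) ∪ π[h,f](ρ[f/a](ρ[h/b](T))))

Stepwise |·|:
  S → 6
  σ[h>=2](S) → 3
  σ[h=8](σ[h>=2](S)) → 1
  T → 6
  ρ[h/b](T) → 6
  ρ[f/a](ρ[h/b](T)) → 6
  π[h,f](ρ[f/a](ρ[h/b](T))) → 6
  (σ[h=8](σ[h>=2](S)) ∪ π[h,f](ρ[f/a](ρ[h/b](T)))) → 7

|E| = 7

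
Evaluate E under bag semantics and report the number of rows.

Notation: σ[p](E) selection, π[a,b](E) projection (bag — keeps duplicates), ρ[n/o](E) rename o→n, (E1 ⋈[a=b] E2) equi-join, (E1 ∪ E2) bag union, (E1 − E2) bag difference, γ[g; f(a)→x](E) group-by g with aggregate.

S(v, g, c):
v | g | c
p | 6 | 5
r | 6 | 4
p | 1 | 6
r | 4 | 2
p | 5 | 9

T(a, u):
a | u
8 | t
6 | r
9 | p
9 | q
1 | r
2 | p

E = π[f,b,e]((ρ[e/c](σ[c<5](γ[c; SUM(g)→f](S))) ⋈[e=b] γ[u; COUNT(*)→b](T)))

Row counts bottom-up:
  S → 5
  γ[c; SUM(g)→f](S) → 5
  σ[c<5](γ[c; SUM(g)→f](S)) → 2
  ρ[e/c](σ[c<5](γ[c; SUM(g)→f](S))) → 2
  T → 6
  γ[u; COUNT(*)→b](T) → 4
  (ρ[e/c](σ[c<5](γ[c; SUM(g)→f](S))) ⋈[e=b] γ[u; COUNT(*)→b](T)) → 2
  π[f,b,e]((ρ[e/c](σ[c<5](γ[c; SUM(g)→f](S))) ⋈[e=b] γ[u; COUNT(*)→b](T))) → 2

|E| = 2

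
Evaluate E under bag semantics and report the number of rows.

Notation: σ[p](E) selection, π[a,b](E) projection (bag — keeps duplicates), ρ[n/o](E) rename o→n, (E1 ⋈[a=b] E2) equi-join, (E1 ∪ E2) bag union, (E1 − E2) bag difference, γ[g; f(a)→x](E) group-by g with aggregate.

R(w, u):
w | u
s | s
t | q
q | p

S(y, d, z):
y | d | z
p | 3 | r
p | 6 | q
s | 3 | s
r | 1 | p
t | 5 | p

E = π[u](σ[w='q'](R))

Subexpression sizes:
  R → 3
  σ[w='q'](R) → 1
  π[u](σ[w='q'](R)) → 1

|E| = 1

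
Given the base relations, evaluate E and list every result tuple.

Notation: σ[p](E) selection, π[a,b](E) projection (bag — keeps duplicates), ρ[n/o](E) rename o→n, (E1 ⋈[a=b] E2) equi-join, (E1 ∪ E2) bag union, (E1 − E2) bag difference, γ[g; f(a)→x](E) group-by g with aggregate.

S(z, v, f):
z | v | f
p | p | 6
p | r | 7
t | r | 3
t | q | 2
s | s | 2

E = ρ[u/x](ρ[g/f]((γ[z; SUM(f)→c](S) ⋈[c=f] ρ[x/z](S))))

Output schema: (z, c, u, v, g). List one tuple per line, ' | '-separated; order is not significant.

Per-node cardinality:
  S → 5
  γ[z; SUM(f)→c](S) → 3
  S → 5
  ρ[x/z](S) → 5
  (γ[z; SUM(f)→c](S) ⋈[c=f] ρ[x/z](S)) → 2
  ρ[g/f]((γ[z; SUM(f)→c](S) ⋈[c=f] ρ[x/z](S))) → 2
  ρ[u/x](ρ[g/f]((γ[z; SUM(f)→c](S) ⋈[c=f] ρ[x/z](S)))) → 2

== RESULT ==
z | c | u | v | g
s | 2 | s | s | 2
s | 2 | t | q | 2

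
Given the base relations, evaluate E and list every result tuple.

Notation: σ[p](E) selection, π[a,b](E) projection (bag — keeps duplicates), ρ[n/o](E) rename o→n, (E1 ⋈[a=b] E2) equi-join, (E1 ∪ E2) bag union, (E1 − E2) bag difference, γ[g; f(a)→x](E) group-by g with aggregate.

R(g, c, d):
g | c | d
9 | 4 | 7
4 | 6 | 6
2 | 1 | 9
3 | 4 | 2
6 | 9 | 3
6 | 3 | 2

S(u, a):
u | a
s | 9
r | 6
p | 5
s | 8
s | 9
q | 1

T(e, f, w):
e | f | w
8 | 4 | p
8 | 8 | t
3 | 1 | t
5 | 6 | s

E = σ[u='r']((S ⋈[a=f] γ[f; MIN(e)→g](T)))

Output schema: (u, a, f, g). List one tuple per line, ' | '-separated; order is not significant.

Stepwise |·|:
  S → 6
  T → 4
  γ[f; MIN(e)→g](T) → 4
  (S ⋈[a=f] γ[f; MIN(e)→g](T)) → 3
  σ[u='r']((S ⋈[a=f] γ[f; MIN(e)→g](T))) → 1

== RESULT ==
u | a | f | g
r | 6 | 6 | 5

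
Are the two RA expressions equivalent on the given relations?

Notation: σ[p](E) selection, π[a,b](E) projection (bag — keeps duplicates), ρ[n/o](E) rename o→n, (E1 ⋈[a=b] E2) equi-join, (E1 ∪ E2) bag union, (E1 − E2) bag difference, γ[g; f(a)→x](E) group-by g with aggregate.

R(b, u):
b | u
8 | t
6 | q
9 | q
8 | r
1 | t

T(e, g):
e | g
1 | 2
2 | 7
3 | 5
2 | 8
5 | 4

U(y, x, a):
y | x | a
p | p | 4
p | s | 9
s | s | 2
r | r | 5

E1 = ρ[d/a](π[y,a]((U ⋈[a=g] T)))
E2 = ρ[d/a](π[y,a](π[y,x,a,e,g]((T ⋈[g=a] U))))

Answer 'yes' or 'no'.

E1 row counts bottom-up:
  U → 4
  T → 5
  (U ⋈[a=g] T) → 3
  π[y,a]((U ⋈[a=g] T)) → 3
  ρ[d/a](π[y,a]((U ⋈[a=g] T))) → 3
E2 row counts bottom-up:
  T → 5
  U → 4
  (T ⋈[g=a] U) → 3
  π[y,x,a,e,g]((T ⋈[g=a] U)) → 3
  π[y,a](π[y,x,a,e,g]((T ⋈[g=a] U))) → 3
  ρ[d/a](π[y,a](π[y,x,a,e,g]((T ⋈[g=a] U)))) → 3

E1 and E2 produce the same multiset:
y | d
p | 4
r | 5
s | 2

yes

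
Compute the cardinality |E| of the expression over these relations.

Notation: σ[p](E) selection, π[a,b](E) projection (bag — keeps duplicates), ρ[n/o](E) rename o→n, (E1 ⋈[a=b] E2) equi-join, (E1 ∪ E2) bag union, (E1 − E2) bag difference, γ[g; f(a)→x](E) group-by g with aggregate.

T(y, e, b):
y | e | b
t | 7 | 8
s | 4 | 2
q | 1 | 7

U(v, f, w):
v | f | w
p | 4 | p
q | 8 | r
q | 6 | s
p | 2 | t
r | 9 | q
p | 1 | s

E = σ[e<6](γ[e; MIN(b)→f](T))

Subexpression sizes:
  T → 3
  γ[e; MIN(b)→f](T) → 3
  σ[e<6](γ[e; MIN(b)→f](T)) → 2

|E| = 2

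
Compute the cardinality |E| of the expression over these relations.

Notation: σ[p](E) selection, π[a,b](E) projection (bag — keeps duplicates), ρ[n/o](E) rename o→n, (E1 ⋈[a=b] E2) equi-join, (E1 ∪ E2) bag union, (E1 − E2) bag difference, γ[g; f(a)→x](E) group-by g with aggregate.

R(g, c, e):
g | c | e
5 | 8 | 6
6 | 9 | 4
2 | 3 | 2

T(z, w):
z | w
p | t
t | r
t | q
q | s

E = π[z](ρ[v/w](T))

Subexpression sizes:
  T → 4
  ρ[v/w](T) → 4
  π[z](ρ[v/w](T)) → 4

|E| = 4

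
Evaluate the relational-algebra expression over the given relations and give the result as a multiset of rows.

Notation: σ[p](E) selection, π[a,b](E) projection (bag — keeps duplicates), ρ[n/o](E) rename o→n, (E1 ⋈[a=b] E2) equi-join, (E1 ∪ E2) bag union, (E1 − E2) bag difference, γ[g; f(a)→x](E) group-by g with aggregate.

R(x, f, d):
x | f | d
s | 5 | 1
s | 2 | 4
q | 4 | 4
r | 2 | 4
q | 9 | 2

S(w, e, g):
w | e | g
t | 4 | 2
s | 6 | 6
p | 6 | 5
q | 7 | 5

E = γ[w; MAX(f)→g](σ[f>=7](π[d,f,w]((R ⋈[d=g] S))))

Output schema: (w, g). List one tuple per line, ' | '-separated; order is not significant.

Subexpression sizes:
  R → 5
  S → 4
  (R ⋈[d=g] S) → 1
  π[d,f,w]((R ⋈[d=g] S)) → 1
  σ[f>=7](π[d,f,w]((R ⋈[d=g] S))) → 1
  γ[w; MAX(f)→g](σ[f>=7](π[d,f,w]((R ⋈[d=g] S)))) → 1

== RESULT ==
w | g
t | 9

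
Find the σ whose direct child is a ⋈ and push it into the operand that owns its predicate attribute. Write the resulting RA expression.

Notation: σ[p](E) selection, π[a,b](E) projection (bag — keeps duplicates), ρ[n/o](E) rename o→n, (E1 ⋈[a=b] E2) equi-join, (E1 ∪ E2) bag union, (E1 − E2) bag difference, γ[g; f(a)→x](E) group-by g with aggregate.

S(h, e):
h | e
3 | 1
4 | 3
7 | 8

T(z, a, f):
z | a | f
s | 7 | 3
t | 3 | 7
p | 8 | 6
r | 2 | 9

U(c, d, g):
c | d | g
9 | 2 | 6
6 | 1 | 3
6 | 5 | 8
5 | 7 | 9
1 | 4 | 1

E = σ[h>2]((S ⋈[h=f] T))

σ filters on h, owned by the left side.
E' = (σ[h>2](S) ⋈[h=f] T)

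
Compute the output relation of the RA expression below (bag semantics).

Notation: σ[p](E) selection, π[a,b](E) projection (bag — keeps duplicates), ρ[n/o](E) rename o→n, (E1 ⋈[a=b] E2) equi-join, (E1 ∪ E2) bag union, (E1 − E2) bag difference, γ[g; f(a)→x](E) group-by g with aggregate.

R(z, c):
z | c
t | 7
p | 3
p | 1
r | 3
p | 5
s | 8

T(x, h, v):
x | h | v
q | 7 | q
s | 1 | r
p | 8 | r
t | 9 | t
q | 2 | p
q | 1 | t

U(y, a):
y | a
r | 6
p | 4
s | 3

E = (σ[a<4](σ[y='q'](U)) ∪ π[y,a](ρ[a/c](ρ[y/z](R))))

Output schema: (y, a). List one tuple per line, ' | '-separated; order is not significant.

Stepwise |·|:
  U → 3
  σ[y='q'](U) → 0
  σ[a<4](σ[y='q'](U)) → 0
  R → 6
  ρ[y/z](R) → 6
  ρ[a/c](ρ[y/z](R)) → 6
  π[y,a](ρ[a/c](ρ[y/z](R))) → 6
  (σ[a<4](σ[y='q'](U)) ∪ π[y,a](ρ[a/c](ρ[y/z](R)))) → 6

== RESULT ==
y | a
p | 1
p | 3
p | 5
r | 3
s | 8
t | 7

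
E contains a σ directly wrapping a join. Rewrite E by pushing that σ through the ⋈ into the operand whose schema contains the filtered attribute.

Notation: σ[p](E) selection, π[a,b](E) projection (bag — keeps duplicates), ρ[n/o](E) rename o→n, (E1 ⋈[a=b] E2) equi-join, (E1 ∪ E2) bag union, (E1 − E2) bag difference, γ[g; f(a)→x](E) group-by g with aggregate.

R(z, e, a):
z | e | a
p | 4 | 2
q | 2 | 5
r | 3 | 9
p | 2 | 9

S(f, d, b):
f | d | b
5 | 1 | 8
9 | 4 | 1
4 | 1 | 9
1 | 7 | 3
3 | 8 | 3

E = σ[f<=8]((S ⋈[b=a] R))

σ filters on f, owned by the left side.
E' = (σ[f<=8](S) ⋈[b=a] R)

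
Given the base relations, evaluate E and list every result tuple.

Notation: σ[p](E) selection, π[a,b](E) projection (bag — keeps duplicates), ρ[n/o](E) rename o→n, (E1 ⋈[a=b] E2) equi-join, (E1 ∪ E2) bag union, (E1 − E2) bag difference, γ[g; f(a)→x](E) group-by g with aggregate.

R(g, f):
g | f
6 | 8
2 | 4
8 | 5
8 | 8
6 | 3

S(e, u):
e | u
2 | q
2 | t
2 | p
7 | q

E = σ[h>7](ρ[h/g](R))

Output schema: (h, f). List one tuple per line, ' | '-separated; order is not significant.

Stepwise |·|:
  R → 5
  ρ[h/g](R) → 5
  σ[h>7](ρ[h/g](R)) → 2

== RESULT ==
h | f
8 | 5
8 | 8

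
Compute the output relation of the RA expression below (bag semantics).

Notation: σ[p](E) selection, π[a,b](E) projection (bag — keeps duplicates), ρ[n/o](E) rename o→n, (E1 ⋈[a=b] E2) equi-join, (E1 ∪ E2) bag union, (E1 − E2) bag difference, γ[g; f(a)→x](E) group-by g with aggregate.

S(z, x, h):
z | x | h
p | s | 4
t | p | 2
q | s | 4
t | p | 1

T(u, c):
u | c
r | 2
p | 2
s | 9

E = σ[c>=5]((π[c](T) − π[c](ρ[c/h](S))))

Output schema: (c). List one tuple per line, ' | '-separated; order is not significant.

Stepwise |·|:
  T → 3
  π[c](T) → 3
  S → 4
  ρ[c/h](S) → 4
  π[c](ρ[c/h](S)) → 4
  (π[c](T) − π[c](ρ[c/h](S))) → 2
  σ[c>=5]((π[c](T) − π[c](ρ[c/h](S)))) → 1

== RESULT ==
c
9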